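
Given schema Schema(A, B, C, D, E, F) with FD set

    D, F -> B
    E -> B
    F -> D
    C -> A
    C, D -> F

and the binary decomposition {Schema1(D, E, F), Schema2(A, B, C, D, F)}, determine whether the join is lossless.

Common attributes: Schema1 ∩ Schema2 = {D, F}.
Closure of {D, F}: D, F → B applies, adding B. So (D, F)⁺ = {B, D, F}.
The closure contains neither all of Schema1 = {D, E, F} nor all of Schema2 = {A, B, C, D, F}, so the common attributes are not a superkey of either fragment. The join is lossy.

No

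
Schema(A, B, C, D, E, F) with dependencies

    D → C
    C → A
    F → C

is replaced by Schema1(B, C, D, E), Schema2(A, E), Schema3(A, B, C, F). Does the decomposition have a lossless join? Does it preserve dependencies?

lossy but dependency-preserving

Lossless test (chase): Rows 1 and 3 agree on C; apply C→A and equate their A entries. No row becomes fully distinguished — the join is lossy.
Dependency preservation: every FD's attributes lie within a single fragment, so each can be enforced locally — preserved.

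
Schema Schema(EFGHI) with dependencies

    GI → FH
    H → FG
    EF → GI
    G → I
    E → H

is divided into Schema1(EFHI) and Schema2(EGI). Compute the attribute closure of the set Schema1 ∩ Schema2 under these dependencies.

Schema1 ∩ Schema2 = {EI}.
E → H applies, adding H
H → FG applies, adding FG
Closure: {EFGHI}.

EFGHI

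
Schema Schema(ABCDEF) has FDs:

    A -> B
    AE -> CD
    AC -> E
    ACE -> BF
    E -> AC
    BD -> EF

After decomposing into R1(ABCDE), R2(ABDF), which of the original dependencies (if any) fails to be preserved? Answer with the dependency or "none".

none

A → B lies within R1.
AE → CD lies within R1.
AC → E lies within R1.
ACE → BF: restricted closure across fragments reaches BF.
E → AC lies within R1.
BD → EF: restricted closure across fragments reaches EF.
Every dependency is enforceable on the fragments, so the decomposition is dependency-preserving.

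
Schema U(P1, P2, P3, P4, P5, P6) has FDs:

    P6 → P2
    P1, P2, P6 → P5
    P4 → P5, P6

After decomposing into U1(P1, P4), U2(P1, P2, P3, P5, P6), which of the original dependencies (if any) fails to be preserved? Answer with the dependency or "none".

P4 → P5, P6

Check P4 → P5, P6: no single fragment contains all of {P4, P5, P6}, and the restricted closure of {P4} across the fragments never reaches {P5, P6}.
P6 → P2 is preserved.
P1, P2, P6 → P5 is preserved.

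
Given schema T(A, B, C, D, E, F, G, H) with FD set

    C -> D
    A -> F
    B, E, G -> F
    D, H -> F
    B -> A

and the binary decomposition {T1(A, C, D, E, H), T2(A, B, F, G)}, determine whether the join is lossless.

Common attributes: T1 ∩ T2 = {A}.
Closure of {A}: A → F applies, adding F. So (A)⁺ = {A, F}.
The closure contains neither all of T1 = {A, C, D, E, H} nor all of T2 = {A, B, F, G}, so the common attributes are not a superkey of either fragment. The join is lossy.

No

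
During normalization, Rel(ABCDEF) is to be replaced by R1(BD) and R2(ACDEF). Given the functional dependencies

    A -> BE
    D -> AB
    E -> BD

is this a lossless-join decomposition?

Yes

Common attributes: R1 ∩ R2 = {D}.
Closure of {D}: D → AB applies, adding AB; A → BE applies, adding E. So (D)⁺ = {ABDE}.
This closure contains every attribute of R1, so R1 ∩ R2 → R1. The join is lossless.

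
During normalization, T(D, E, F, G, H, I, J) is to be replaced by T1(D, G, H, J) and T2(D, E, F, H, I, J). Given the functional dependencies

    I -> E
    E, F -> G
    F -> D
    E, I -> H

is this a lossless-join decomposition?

Common attributes: T1 ∩ T2 = {D, H, J}.
No dependency enlarges {D, H, J}, so (D, H, J)⁺ = {D, H, J}.
The closure contains neither all of T1 = {D, G, H, J} nor all of T2 = {D, E, F, H, I, J}, so the common attributes are not a superkey of either fragment. The join is lossy.

No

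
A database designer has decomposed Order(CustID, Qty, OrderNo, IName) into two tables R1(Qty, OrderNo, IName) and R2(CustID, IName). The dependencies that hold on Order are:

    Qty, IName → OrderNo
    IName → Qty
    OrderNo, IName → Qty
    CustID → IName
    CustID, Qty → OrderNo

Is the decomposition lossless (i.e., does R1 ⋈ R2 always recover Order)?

Common attributes: R1 ∩ R2 = {IName}.
Closure of {IName}: IName → Qty applies, adding Qty; Qty, IName → OrderNo applies, adding OrderNo. So (IName)⁺ = {Qty, OrderNo, IName}.
This closure contains every attribute of R1, so R1 ∩ R2 → R1. The join is lossless.

Yes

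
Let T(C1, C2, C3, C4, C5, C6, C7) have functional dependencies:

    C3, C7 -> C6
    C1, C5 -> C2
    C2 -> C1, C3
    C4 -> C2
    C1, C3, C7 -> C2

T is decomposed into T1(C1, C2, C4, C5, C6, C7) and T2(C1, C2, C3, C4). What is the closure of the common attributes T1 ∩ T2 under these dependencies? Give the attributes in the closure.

T1 ∩ T2 = {C1, C2, C4}.
C2 → C1, C3 applies, adding C3
Closure: {C1, C2, C3, C4}.

C1, C2, C3, C4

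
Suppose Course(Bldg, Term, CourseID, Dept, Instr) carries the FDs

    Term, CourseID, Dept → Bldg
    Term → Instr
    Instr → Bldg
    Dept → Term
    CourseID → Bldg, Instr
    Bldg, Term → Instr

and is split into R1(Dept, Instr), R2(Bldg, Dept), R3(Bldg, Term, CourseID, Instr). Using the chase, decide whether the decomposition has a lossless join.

Chase test. Columns are Bldg, Term, CourseID, Dept, Instr; row i has aⱼ where attribute j ∈ Ri, else bᵢⱼ.
Initial tableau (one row per fragment):
  row 1: b11 b12 b13 a4 a5
  row 2: a1 b22 b23 a4 b25
  row 3: a1 a2 a3 b34 a5
Rows 1 and 3 agree on Instr; apply Instr→Bldg and equate their Bldg entries.
Rows 1 and 2 agree on Dept; apply Dept→Term and equate their Term entries.
Rows 1 and 2 agree on Bldg, Term; apply Bldg, Term→Instr and equate their Instr entries.
No row becomes fully distinguished — the join is lossy.

No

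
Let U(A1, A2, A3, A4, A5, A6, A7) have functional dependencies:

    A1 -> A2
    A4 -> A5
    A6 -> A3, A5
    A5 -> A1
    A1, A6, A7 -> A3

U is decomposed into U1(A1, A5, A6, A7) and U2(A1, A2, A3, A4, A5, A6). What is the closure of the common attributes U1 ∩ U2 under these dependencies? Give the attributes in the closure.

U1 ∩ U2 = {A1, A5, A6}.
A1 → A2 applies, adding A2
A6 → A3, A5 applies, adding A3
Closure: {A1, A2, A3, A5, A6}.

A1, A2, A3, A5, A6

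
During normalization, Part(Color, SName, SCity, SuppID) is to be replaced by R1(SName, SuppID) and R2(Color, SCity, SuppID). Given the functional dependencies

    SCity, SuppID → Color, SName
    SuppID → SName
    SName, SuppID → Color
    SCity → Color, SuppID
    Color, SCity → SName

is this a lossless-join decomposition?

Common attributes: R1 ∩ R2 = {SuppID}.
Closure of {SuppID}: SuppID → SName applies, adding SName; SName, SuppID → Color applies, adding Color. So (SuppID)⁺ = {Color, SName, SuppID}.
This closure contains every attribute of R1, so R1 ∩ R2 → R1. The join is lossless.

Yes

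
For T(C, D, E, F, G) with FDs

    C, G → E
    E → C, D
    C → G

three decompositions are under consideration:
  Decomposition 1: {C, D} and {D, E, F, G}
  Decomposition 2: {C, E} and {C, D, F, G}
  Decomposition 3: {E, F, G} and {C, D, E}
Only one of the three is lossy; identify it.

Decomposition 1

Decomposition 1: common = {D}, closure = {D} → lossy.
Decomposition 2: common = {C}, closure = {C, D, E, G} → lossless.
Decomposition 3: common = {E}, closure = {C, D, E, G} → lossless.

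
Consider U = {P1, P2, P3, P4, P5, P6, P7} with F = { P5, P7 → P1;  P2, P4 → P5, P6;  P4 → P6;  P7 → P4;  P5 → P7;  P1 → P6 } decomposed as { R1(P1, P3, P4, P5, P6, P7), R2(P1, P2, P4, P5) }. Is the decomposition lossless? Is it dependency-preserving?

lossy but dependency-preserving

Lossless test: (P1, P4, P5)⁺ = {P1, P4, P5, P6, P7}, which is a superkey of neither fragment — lossy.
Dependency preservation: P2, P4 → P5, P6 is not contained in any single fragment, but the restricted closure of its left-hand side across the fragments still reaches the right-hand side; the remaining FDs each lie inside some fragment. All dependencies are preserved.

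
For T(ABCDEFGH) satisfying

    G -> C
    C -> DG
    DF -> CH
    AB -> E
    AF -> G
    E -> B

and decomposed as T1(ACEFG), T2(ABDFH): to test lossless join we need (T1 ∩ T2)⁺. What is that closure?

T1 ∩ T2 = {AF}.
AF → G applies, adding G
G → C applies, adding C
C → DG applies, adding D
DF → CH applies, adding H
Closure: {ACDFGH}.

ACDFGH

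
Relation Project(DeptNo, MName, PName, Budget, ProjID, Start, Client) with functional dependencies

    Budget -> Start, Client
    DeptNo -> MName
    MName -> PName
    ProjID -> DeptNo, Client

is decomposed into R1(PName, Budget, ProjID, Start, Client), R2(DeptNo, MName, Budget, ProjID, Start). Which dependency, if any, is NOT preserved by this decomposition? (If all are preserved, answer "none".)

MName -> PName

Check MName → PName: no single fragment contains all of {MName, PName}, and the restricted closure of {MName} across the fragments never reaches {PName}.
Budget → Start, Client is preserved.
DeptNo → MName is preserved.
ProjID → DeptNo, Client is preserved.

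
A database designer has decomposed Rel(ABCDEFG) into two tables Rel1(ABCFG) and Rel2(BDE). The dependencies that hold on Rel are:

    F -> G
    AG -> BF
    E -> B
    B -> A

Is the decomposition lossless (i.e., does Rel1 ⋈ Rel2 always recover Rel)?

No

Common attributes: Rel1 ∩ Rel2 = {B}.
Closure of {B}: B → A applies, adding A. So (B)⁺ = {AB}.
The closure contains neither all of Rel1 = {ABCFG} nor all of Rel2 = {BDE}, so the common attributes are not a superkey of either fragment. The join is lossy.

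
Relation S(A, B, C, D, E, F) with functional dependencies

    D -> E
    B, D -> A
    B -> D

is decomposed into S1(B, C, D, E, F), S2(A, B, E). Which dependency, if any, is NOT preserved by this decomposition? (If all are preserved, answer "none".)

none

D → E lies within S1.
B, D → A: restricted closure across fragments reaches A.
B → D lies within S1.
Every dependency is enforceable on the fragments, so the decomposition is dependency-preserving.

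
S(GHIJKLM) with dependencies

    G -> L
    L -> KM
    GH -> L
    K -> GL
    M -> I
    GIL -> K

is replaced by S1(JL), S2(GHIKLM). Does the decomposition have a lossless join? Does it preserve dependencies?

Lossless test: (L)⁺ = {GIKLM}, which is a superkey of neither fragment — lossy.
Dependency preservation: every FD's attributes lie within a single fragment, so each can be enforced locally — preserved.

lossy but dependency-preserving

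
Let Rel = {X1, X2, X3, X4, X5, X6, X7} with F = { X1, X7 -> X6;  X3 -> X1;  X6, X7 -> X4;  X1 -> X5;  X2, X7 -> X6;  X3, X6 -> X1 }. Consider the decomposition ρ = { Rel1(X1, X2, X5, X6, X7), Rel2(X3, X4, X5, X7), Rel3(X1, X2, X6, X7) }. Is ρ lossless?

No

Chase test. Columns are X1, X2, X3, X4, X5, X6, X7; row i has aⱼ where attribute j ∈ Reli, else bᵢⱼ.
Initial tableau (one row per fragment):
  row 1: a1 a2 b13 b14 a5 a6 a7
  row 2: b21 b22 a3 a4 a5 b26 a7
  row 3: a1 a2 b33 b34 b35 a6 a7
Rows 1 and 3 agree on X6, X7; apply X6, X7→X4 and equate their X4 entries.
Rows 1 and 3 agree on X1; apply X1→X5 and equate their X5 entries.
No row becomes fully distinguished — the join is lossy.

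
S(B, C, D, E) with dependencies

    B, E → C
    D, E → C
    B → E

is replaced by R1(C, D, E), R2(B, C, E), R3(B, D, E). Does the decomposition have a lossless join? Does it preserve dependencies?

Lossless test (chase): Rows 2 and 3 agree on B, E; apply B, E→C and equate their C entries. Row 3 is now all distinguished symbols — the join is lossless.
Dependency preservation: every FD's attributes lie within a single fragment, so each can be enforced locally — preserved.

lossless and dependency-preserving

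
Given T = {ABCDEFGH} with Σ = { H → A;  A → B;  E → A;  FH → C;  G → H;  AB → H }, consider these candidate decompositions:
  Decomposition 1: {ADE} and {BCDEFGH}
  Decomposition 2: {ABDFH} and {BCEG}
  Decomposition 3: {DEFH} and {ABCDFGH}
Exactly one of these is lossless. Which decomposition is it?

Decomposition 1: common = {DE}, closure = {ABDEH} → lossless.
Decomposition 2: common = {B}, closure = {B} → lossy.
Decomposition 3: common = {DFH}, closure = {ABCDFH} → lossy.

Decomposition 1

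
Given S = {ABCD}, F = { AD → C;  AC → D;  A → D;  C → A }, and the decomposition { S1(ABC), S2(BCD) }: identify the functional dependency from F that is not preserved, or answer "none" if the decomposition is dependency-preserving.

AD → C: restricted closure across fragments reaches C.
AC → D: restricted closure across fragments reaches D.
A → D: restricted closure across fragments reaches D.
C → A lies within S1.
Every dependency is enforceable on the fragments, so the decomposition is dependency-preserving.

none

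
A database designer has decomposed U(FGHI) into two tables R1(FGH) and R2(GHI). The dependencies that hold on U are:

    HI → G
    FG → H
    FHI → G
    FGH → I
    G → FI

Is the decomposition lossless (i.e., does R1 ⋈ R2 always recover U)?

Common attributes: R1 ∩ R2 = {GH}.
Closure of {GH}: G → FI applies, adding FI. So (GH)⁺ = {FGHI}.
This closure contains every attribute of R1, so R1 ∩ R2 → R1. The join is lossless.

Yes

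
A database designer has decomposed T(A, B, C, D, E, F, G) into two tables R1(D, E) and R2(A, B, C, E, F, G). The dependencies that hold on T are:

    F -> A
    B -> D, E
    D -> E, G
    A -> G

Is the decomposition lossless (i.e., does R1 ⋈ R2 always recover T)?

No

Common attributes: R1 ∩ R2 = {E}.
No dependency enlarges {E}, so (E)⁺ = {E}.
The closure contains neither all of R1 = {D, E} nor all of R2 = {A, B, C, E, F, G}, so the common attributes are not a superkey of either fragment. The join is lossy.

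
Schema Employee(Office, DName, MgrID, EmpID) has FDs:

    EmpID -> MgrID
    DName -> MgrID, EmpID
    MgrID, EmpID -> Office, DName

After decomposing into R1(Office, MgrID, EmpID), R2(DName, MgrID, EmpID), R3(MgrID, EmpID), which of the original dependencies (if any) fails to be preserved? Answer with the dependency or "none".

none

EmpID → MgrID lies within R1.
DName → MgrID, EmpID lies within R2.
MgrID, EmpID → Office, DName: restricted closure across fragments reaches Office, DName.
Every dependency is enforceable on the fragments, so the decomposition is dependency-preserving.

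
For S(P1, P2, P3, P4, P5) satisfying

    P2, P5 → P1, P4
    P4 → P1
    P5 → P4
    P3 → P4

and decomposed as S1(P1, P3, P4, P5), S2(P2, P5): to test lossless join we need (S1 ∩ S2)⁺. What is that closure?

S1 ∩ S2 = {P5}.
P5 → P4 applies, adding P4
P4 → P1 applies, adding P1
Closure: {P1, P4, P5}.

P1, P4, P5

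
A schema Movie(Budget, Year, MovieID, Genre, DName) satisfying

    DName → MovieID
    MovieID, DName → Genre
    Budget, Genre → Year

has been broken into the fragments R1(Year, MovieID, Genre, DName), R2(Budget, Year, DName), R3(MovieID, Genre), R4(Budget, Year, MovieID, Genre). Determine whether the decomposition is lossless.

Chase test. Columns are Budget, Year, MovieID, Genre, DName; row i has aⱼ where attribute j ∈ Ri, else bᵢⱼ.
Initial tableau (one row per fragment):
  row 1: b11 a2 a3 a4 a5
  row 2: a1 a2 b23 b24 a5
  row 3: b31 b32 a3 a4 b35
  row 4: a1 a2 a3 a4 b45
Rows 1 and 2 agree on DName; apply DName→MovieID and equate their MovieID entries.
Rows 1 and 2 agree on MovieID, DName; apply MovieID, DName→Genre and equate their Genre entries.
Row 2 is now all distinguished symbols — the join is lossless.

Yes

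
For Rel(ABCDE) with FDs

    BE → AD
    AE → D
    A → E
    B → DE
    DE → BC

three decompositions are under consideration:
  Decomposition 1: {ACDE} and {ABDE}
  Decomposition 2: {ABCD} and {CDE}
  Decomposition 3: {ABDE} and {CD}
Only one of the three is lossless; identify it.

Decomposition 1: common = {ADE}, closure = {ABCDE} → lossless.
Decomposition 2: common = {CD}, closure = {CD} → lossy.
Decomposition 3: common = {D}, closure = {D} → lossy.

Decomposition 1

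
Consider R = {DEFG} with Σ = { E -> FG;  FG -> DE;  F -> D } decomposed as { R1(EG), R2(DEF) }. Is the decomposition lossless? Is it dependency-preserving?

Lossless test: (E)⁺ = {DEFG}, which contains all of one fragment — lossless.
Dependency preservation: the restricted closure of {FG} across the fragments never reaches {DE}, so FG → DE cannot be enforced without a join — not preserved.

lossless but not dependency-preserving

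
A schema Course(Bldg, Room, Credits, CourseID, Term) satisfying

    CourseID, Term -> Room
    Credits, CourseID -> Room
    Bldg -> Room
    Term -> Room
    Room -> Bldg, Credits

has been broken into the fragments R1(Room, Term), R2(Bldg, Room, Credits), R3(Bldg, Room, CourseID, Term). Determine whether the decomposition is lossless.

Yes

Chase test. Columns are Bldg, Room, Credits, CourseID, Term; row i has aⱼ where attribute j ∈ Ri, else bᵢⱼ.
Initial tableau (one row per fragment):
  row 1: b11 a2 b13 b14 a5
  row 2: a1 a2 a3 b24 b25
  row 3: a1 a2 b33 a4 a5
Rows 1 and 2 agree on Room; apply Room→Bldg, Credits and equate their Bldg, Credits entries.
Rows 1 and 3 agree on Room; apply Room→Bldg, Credits and equate their Bldg, Credits entries.
Row 3 is now all distinguished symbols — the join is lossless.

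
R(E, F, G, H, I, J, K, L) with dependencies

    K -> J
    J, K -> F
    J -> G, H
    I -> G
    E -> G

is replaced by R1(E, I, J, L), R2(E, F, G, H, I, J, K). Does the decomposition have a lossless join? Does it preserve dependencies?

Lossless test: (E, I, J)⁺ = {E, G, H, I, J}, which is a superkey of neither fragment — lossy.
Dependency preservation: every FD's attributes lie within a single fragment, so each can be enforced locally — preserved.

lossy but dependency-preserving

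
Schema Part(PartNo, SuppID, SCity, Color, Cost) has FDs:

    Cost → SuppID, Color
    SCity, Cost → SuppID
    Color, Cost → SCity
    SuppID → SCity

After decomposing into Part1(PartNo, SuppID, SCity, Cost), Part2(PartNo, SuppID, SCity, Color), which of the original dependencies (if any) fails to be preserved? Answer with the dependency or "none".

Check Cost → SuppID, Color: no single fragment contains all of {SuppID, Color, Cost}, and the restricted closure of {Cost} across the fragments never reaches {SuppID, Color}.
SCity, Cost → SuppID is preserved.
Color, Cost → SCity is preserved.
SuppID → SCity is preserved.

Cost → SuppID, Color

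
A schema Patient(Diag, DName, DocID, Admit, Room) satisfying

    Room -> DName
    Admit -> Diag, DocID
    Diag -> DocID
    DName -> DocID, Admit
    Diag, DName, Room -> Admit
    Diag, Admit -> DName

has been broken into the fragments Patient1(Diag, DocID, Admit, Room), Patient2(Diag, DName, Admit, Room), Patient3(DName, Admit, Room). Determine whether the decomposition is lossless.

Yes

Chase test. Columns are Diag, DName, DocID, Admit, Room; row i has aⱼ where attribute j ∈ Patienti, else bᵢⱼ.
Initial tableau (one row per fragment):
  row 1: a1 b12 a3 a4 a5
  row 2: a1 a2 b23 a4 a5
  row 3: b31 a2 b33 a4 a5
Rows 1 and 2 agree on Room; apply Room→DName and equate their DName entries.
Rows 1 and 2 agree on Admit; apply Admit→Diag, DocID and equate their Diag, DocID entries.
Rows 1 and 3 agree on Admit; apply Admit→Diag, DocID and equate their Diag, DocID entries.
Row 1 is now all distinguished symbols — the join is lossless.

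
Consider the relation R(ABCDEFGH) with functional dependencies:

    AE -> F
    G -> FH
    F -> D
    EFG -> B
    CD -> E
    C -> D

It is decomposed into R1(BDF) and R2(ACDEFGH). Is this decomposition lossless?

Common attributes: R1 ∩ R2 = {DF}.
No dependency enlarges {DF}, so (DF)⁺ = {DF}.
The closure contains neither all of R1 = {BDF} nor all of R2 = {ACDEFGH}, so the common attributes are not a superkey of either fragment. The join is lossy.

No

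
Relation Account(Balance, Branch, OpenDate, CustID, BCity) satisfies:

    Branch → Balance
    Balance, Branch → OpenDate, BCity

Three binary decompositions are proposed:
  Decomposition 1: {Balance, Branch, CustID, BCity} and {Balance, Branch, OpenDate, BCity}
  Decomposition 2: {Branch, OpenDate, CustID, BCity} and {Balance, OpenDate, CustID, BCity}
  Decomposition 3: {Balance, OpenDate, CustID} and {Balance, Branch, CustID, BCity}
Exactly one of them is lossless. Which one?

Decomposition 1

Decomposition 1: common = {Balance, Branch, BCity}, closure = {Balance, Branch, OpenDate, BCity} → lossless.
Decomposition 2: common = {OpenDate, CustID, BCity}, closure = {OpenDate, CustID, BCity} → lossy.
Decomposition 3: common = {Balance, CustID}, closure = {Balance, CustID} → lossy.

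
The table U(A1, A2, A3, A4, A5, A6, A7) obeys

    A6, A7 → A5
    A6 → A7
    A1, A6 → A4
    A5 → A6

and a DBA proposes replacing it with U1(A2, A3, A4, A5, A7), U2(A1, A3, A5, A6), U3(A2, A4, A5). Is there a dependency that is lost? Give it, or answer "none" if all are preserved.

A1, A6 → A4

Check A1, A6 → A4: no single fragment contains all of {A1, A4, A6}, and the restricted closure of {A1, A6} across the fragments never reaches {A4}.
A6, A7 → A5 is preserved.
A6 → A7 is preserved.
A5 → A6 is preserved.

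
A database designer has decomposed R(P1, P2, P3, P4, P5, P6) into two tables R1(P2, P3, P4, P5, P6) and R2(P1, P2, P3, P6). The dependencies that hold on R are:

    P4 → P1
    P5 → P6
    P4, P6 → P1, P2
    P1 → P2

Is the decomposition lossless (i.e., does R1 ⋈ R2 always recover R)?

Common attributes: R1 ∩ R2 = {P2, P3, P6}.
No dependency enlarges {P2, P3, P6}, so (P2, P3, P6)⁺ = {P2, P3, P6}.
The closure contains neither all of R1 = {P2, P3, P4, P5, P6} nor all of R2 = {P1, P2, P3, P6}, so the common attributes are not a superkey of either fragment. The join is lossy.

No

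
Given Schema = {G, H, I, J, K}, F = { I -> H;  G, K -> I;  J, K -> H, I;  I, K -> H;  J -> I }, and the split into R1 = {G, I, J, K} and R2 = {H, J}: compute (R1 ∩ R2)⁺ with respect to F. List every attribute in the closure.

R1 ∩ R2 = {J}.
J → I applies, adding I
I → H applies, adding H
Closure: {H, I, J}.

H, I, J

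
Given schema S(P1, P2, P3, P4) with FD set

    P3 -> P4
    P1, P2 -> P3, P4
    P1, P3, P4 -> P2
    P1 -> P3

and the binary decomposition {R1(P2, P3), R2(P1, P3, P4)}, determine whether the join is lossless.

No

Common attributes: R1 ∩ R2 = {P3}.
Closure of {P3}: P3 → P4 applies, adding P4. So (P3)⁺ = {P3, P4}.
The closure contains neither all of R1 = {P2, P3} nor all of R2 = {P1, P3, P4}, so the common attributes are not a superkey of either fragment. The join is lossy.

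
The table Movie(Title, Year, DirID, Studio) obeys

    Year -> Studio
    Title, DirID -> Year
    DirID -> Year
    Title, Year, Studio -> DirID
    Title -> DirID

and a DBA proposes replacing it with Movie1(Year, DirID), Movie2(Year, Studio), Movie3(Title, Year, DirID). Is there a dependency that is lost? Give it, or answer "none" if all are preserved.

none

Year → Studio lies within Movie2.
Title, DirID → Year lies within Movie3.
DirID → Year lies within Movie1.
Title, Year, Studio → DirID: restricted closure across fragments reaches DirID.
Title → DirID lies within Movie3.
Every dependency is enforceable on the fragments, so the decomposition is dependency-preserving.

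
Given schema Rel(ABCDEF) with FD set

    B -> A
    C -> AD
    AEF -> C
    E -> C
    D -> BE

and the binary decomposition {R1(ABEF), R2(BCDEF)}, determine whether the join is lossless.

Yes

Common attributes: R1 ∩ R2 = {BEF}.
Closure of {BEF}: B → A applies, adding A; AEF → C applies, adding C; C → AD applies, adding D. So (BEF)⁺ = {ABCDEF}.
This closure contains every attribute of R1, so R1 ∩ R2 → R1. The join is lossless.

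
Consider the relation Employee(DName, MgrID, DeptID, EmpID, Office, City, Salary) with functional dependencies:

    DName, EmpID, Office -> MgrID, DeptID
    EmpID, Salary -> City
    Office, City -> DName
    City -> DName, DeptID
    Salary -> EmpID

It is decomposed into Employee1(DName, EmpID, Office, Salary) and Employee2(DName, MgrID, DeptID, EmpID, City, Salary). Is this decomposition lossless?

No

Common attributes: Employee1 ∩ Employee2 = {DName, EmpID, Salary}.
Closure of {DName, EmpID, Salary}: EmpID, Salary → City applies, adding City; City → DName, DeptID applies, adding DeptID. So (DName, EmpID, Salary)⁺ = {DName, DeptID, EmpID, City, Salary}.
The closure contains neither all of Employee1 = {DName, EmpID, Office, Salary} nor all of Employee2 = {DName, MgrID, DeptID, EmpID, City, Salary}, so the common attributes are not a superkey of either fragment. The join is lossy.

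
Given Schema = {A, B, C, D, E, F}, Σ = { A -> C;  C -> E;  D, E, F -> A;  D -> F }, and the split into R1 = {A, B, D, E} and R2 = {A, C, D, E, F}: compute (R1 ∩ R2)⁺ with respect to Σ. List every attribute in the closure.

R1 ∩ R2 = {A, D, E}.
A → C applies, adding C
D → F applies, adding F
Closure: {A, C, D, E, F}.

A, C, D, E, F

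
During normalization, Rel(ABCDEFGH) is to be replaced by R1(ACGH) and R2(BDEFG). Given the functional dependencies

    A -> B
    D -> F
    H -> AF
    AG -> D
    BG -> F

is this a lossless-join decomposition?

Common attributes: R1 ∩ R2 = {G}.
No dependency enlarges {G}, so (G)⁺ = {G}.
The closure contains neither all of R1 = {ACGH} nor all of R2 = {BDEFG}, so the common attributes are not a superkey of either fragment. The join is lossy.

No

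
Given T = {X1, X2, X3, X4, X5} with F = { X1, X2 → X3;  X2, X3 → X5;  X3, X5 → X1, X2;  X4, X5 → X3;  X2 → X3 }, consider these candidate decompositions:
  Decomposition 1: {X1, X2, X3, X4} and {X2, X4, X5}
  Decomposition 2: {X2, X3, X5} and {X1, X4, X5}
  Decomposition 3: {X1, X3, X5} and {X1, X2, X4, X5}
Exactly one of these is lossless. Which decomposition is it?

Decomposition 1: common = {X2, X4}, closure = {X1, X2, X3, X4, X5} → lossless.
Decomposition 2: common = {X5}, closure = {X5} → lossy.
Decomposition 3: common = {X1, X5}, closure = {X1, X5} → lossy.

Decomposition 1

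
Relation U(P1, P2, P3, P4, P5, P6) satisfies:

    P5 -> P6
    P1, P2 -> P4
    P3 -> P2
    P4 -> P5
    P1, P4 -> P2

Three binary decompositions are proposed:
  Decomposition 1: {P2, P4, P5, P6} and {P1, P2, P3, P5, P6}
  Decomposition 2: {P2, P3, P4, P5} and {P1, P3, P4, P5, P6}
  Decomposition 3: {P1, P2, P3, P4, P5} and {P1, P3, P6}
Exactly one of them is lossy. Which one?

Decomposition 1

Decomposition 1: common = {P2, P5, P6}, closure = {P2, P5, P6} → lossy.
Decomposition 2: common = {P3, P4, P5}, closure = {P2, P3, P4, P5, P6} → lossless.
Decomposition 3: common = {P1, P3}, closure = {P1, P2, P3, P4, P5, P6} → lossless.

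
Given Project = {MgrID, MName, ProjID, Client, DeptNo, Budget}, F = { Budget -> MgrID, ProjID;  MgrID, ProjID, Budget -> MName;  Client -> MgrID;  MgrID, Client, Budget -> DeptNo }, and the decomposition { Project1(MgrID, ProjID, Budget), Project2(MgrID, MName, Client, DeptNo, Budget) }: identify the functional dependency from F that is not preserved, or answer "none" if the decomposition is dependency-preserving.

Budget → MgrID, ProjID lies within Project1.
MgrID, ProjID, Budget → MName: restricted closure across fragments reaches MName.
Client → MgrID lies within Project2.
MgrID, Client, Budget → DeptNo lies within Project2.
Every dependency is enforceable on the fragments, so the decomposition is dependency-preserving.

none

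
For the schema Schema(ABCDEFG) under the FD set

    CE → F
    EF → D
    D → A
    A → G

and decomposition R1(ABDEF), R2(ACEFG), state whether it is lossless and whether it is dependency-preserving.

lossy but dependency-preserving

Lossless test: (AEF)⁺ = {ADEFG}, which is a superkey of neither fragment — lossy.
Dependency preservation: every FD's attributes lie within a single fragment, so each can be enforced locally — preserved.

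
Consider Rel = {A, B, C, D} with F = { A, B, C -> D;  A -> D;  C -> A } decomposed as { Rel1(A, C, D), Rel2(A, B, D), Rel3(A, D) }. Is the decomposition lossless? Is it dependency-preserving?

Lossless test (chase): applying each FD to every pair of rows produces no changes in the tableau, so no row becomes fully distinguished — the join is lossy.
Dependency preservation: A, B, C → D is not contained in any single fragment, but the restricted closure of its left-hand side across the fragments still reaches the right-hand side; the remaining FDs each lie inside some fragment. All dependencies are preserved.

lossy but dependency-preserving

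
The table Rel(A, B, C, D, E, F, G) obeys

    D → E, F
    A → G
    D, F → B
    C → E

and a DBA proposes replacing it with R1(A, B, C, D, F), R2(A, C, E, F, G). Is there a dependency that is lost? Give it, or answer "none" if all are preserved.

D → E, F

Check D → E, F: no single fragment contains all of {D, E, F}, and the restricted closure of {D} across the fragments never reaches {E, F}.
A → G is preserved.
D, F → B is preserved.
C → E is preserved.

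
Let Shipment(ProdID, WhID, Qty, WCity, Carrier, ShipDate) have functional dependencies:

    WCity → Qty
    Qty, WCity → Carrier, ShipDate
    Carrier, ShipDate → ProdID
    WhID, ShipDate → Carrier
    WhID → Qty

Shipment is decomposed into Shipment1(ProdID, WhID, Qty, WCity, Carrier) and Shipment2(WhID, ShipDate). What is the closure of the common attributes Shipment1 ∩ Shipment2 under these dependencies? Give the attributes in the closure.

WhID, Qty

Shipment1 ∩ Shipment2 = {WhID}.
WhID → Qty applies, adding Qty
Closure: {WhID, Qty}.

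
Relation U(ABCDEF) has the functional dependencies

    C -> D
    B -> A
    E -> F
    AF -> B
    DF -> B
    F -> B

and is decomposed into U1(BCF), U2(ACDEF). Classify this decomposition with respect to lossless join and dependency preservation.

Lossless test: (CF)⁺ = {ABCDF}, which contains all of one fragment — lossless.
Dependency preservation: the restricted closure of {B} across the fragments never reaches {A}, so B → A cannot be enforced without a join — not preserved.

lossless but not dependency-preserving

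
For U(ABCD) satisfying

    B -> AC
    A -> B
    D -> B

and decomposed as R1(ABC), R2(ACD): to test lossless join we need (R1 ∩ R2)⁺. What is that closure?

R1 ∩ R2 = {AC}.
A → B applies, adding B
Closure: {ABC}.

ABC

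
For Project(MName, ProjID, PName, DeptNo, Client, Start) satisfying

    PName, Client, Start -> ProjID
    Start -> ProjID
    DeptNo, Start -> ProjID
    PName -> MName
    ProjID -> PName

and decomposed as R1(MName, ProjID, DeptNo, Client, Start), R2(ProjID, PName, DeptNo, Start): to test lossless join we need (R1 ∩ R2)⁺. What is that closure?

R1 ∩ R2 = {ProjID, DeptNo, Start}.
ProjID → PName applies, adding PName
PName → MName applies, adding MName
Closure: {MName, ProjID, PName, DeptNo, Start}.

MName, ProjID, PName, DeptNo, Start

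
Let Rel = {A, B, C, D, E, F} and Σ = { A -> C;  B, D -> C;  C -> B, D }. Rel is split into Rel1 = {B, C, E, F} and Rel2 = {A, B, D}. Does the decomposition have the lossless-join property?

Common attributes: Rel1 ∩ Rel2 = {B}.
No dependency enlarges {B}, so (B)⁺ = {B}.
The closure contains neither all of Rel1 = {B, C, E, F} nor all of Rel2 = {A, B, D}, so the common attributes are not a superkey of either fragment. The join is lossy.

No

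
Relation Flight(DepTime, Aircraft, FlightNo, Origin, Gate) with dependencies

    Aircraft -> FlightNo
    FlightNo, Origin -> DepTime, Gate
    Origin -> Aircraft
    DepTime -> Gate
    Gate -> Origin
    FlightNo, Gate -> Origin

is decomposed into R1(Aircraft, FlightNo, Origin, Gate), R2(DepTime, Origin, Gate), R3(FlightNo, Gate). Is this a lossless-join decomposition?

Yes

Chase test. Columns are DepTime, Aircraft, FlightNo, Origin, Gate; row i has aⱼ where attribute j ∈ Ri, else bᵢⱼ.
Initial tableau (one row per fragment):
  row 1: b11 a2 a3 a4 a5
  row 2: a1 b22 b23 a4 a5
  row 3: b31 b32 a3 b34 a5
Rows 1 and 2 agree on Origin; apply Origin→Aircraft and equate their Aircraft entries.
Rows 1 and 3 agree on Gate; apply Gate→Origin and equate their Origin entries.
Rows 1 and 2 agree on Aircraft; apply Aircraft→FlightNo and equate their FlightNo entries.
Rows 1 and 2 agree on FlightNo, Origin; apply FlightNo, Origin→DepTime, Gate and equate their DepTime, Gate entries.
Rows 1 and 3 agree on FlightNo, Origin; apply FlightNo, Origin→DepTime, Gate and equate their DepTime, Gate entries.
Rows 1 and 3 agree on Origin; apply Origin→Aircraft and equate their Aircraft entries.
Row 1 is now all distinguished symbols — the join is lossless.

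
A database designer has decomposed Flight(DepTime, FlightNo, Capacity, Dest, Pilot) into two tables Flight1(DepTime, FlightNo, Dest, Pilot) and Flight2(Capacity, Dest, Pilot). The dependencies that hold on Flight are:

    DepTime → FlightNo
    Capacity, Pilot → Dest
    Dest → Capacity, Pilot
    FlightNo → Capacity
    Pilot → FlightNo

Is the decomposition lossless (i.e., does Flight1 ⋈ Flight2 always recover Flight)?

Common attributes: Flight1 ∩ Flight2 = {Dest, Pilot}.
Closure of {Dest, Pilot}: Dest → Capacity, Pilot applies, adding Capacity; Pilot → FlightNo applies, adding FlightNo. So (Dest, Pilot)⁺ = {FlightNo, Capacity, Dest, Pilot}.
This closure contains every attribute of Flight2, so Flight1 ∩ Flight2 → Flight2. The join is lossless.

Yes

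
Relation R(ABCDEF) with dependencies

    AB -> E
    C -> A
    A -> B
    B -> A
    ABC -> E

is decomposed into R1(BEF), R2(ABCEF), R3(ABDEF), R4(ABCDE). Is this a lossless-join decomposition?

No

Chase test. Columns are ABCDEF; row i has aⱼ where attribute j ∈ Ri, else bᵢⱼ.
Initial tableau (one row per fragment):
  row 1: b11 a2 b13 b14 a5 a6
  row 2: a1 a2 a3 b24 a5 a6
  row 3: a1 a2 b33 a4 a5 a6
  row 4: a1 a2 a3 a4 a5 b46
Rows 1 and 2 agree on B; apply B→A and equate their A entries.
No row becomes fully distinguished — the join is lossy.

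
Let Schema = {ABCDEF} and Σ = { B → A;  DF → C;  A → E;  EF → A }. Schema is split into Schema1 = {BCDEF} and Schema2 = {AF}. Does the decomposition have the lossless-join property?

No

Common attributes: Schema1 ∩ Schema2 = {F}.
No dependency enlarges {F}, so (F)⁺ = {F}.
The closure contains neither all of Schema1 = {BCDEF} nor all of Schema2 = {AF}, so the common attributes are not a superkey of either fragment. The join is lossy.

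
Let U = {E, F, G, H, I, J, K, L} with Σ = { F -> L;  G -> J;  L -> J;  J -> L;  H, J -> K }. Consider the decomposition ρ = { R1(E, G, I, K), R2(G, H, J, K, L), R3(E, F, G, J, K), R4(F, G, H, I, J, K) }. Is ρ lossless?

Chase test. Columns are E, F, G, H, I, J, K, L; row i has aⱼ where attribute j ∈ Ri, else bᵢⱼ.
Initial tableau (one row per fragment):
  row 1: a1 b12 a3 b14 a5 b16 a7 b18
  row 2: b21 b22 a3 a4 b25 a6 a7 a8
  row 3: a1 a2 a3 b34 b35 a6 a7 b38
  row 4: b41 a2 a3 a4 a5 a6 a7 b48
Rows 3 and 4 agree on F; apply F→L and equate their L entries.
Rows 1 and 2 agree on G; apply G→J and equate their J entries.
Rows 1 and 2 agree on J; apply J→L and equate their L entries.
Rows 1 and 3 agree on J; apply J→L and equate their L entries.
No row becomes fully distinguished — the join is lossy.

No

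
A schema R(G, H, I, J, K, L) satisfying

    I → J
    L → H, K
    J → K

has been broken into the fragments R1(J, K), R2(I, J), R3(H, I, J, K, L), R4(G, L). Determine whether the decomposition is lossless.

No

Chase test. Columns are G, H, I, J, K, L; row i has aⱼ where attribute j ∈ Ri, else bᵢⱼ.
Initial tableau (one row per fragment):
  row 1: b11 b12 b13 a4 a5 b16
  row 2: b21 b22 a3 a4 b25 b26
  row 3: b31 a2 a3 a4 a5 a6
  row 4: a1 b42 b43 b44 b45 a6
Rows 3 and 4 agree on L; apply L→H, K and equate their H, K entries.
Rows 1 and 2 agree on J; apply J→K and equate their K entries.
No row becomes fully distinguished — the join is lossy.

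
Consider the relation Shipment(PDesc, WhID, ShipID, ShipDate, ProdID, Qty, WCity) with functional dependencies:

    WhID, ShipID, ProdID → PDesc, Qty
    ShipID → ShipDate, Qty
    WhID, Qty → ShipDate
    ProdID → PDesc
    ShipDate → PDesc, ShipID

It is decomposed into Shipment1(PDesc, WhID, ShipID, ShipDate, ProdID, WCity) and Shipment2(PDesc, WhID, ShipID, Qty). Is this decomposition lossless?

Common attributes: Shipment1 ∩ Shipment2 = {PDesc, WhID, ShipID}.
Closure of {PDesc, WhID, ShipID}: ShipID → ShipDate, Qty applies, adding ShipDate, Qty. So (PDesc, WhID, ShipID)⁺ = {PDesc, WhID, ShipID, ShipDate, Qty}.
This closure contains every attribute of Shipment2, so Shipment1 ∩ Shipment2 → Shipment2. The join is lossless.

Yes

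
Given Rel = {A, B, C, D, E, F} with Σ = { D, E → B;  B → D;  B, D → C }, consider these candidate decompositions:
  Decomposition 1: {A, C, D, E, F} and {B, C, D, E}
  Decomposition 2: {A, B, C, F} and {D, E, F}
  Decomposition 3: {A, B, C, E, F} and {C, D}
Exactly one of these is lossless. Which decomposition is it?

Decomposition 1

Decomposition 1: common = {C, D, E}, closure = {B, C, D, E} → lossless.
Decomposition 2: common = {F}, closure = {F} → lossy.
Decomposition 3: common = {C}, closure = {C} → lossy.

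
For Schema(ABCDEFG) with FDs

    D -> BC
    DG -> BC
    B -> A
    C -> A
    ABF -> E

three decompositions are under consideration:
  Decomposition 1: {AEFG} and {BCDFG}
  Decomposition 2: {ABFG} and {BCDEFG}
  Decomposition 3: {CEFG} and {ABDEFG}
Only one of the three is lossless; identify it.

Decomposition 1: common = {FG}, closure = {FG} → lossy.
Decomposition 2: common = {BFG}, closure = {ABEFG} → lossless.
Decomposition 3: common = {EFG}, closure = {EFG} → lossy.

Decomposition 2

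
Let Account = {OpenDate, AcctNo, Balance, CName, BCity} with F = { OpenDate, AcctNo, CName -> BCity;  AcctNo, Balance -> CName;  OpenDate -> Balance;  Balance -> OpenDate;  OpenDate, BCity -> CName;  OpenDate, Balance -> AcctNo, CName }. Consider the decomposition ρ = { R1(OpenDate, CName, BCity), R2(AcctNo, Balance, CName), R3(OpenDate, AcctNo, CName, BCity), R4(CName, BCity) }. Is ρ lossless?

No

Chase test. Columns are OpenDate, AcctNo, Balance, CName, BCity; row i has aⱼ where attribute j ∈ Ri, else bᵢⱼ.
Initial tableau (one row per fragment):
  row 1: a1 b12 b13 a4 a5
  row 2: b21 a2 a3 a4 b25
  row 3: a1 a2 b33 a4 a5
  row 4: b41 b42 b43 a4 a5
Rows 1 and 3 agree on OpenDate; apply OpenDate→Balance and equate their Balance entries.
Rows 1 and 3 agree on OpenDate, Balance; apply OpenDate, Balance→AcctNo, CName and equate their AcctNo, CName entries.
No row becomes fully distinguished — the join is lossy.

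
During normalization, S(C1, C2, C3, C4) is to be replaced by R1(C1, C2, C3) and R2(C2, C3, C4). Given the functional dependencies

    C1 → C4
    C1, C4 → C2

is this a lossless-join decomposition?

Common attributes: R1 ∩ R2 = {C2, C3}.
No dependency enlarges {C2, C3}, so (C2, C3)⁺ = {C2, C3}.
The closure contains neither all of R1 = {C1, C2, C3} nor all of R2 = {C2, C3, C4}, so the common attributes are not a superkey of either fragment. The join is lossy.

No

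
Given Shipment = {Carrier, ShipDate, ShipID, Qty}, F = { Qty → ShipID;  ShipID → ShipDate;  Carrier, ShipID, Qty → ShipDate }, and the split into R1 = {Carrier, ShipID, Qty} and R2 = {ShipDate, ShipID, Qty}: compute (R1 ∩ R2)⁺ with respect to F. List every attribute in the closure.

ShipDate, ShipID, Qty

R1 ∩ R2 = {ShipID, Qty}.
ShipID → ShipDate applies, adding ShipDate
Closure: {ShipDate, ShipID, Qty}.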